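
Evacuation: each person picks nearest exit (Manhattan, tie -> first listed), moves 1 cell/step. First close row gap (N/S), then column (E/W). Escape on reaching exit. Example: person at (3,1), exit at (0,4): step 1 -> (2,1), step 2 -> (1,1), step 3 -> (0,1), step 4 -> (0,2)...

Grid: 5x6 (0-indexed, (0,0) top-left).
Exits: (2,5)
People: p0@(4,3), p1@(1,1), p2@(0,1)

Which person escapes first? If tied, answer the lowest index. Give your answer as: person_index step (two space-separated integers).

Step 1: p0:(4,3)->(3,3) | p1:(1,1)->(2,1) | p2:(0,1)->(1,1)
Step 2: p0:(3,3)->(2,3) | p1:(2,1)->(2,2) | p2:(1,1)->(2,1)
Step 3: p0:(2,3)->(2,4) | p1:(2,2)->(2,3) | p2:(2,1)->(2,2)
Step 4: p0:(2,4)->(2,5)->EXIT | p1:(2,3)->(2,4) | p2:(2,2)->(2,3)
Step 5: p0:escaped | p1:(2,4)->(2,5)->EXIT | p2:(2,3)->(2,4)
Step 6: p0:escaped | p1:escaped | p2:(2,4)->(2,5)->EXIT
Exit steps: [4, 5, 6]
First to escape: p0 at step 4

Answer: 0 4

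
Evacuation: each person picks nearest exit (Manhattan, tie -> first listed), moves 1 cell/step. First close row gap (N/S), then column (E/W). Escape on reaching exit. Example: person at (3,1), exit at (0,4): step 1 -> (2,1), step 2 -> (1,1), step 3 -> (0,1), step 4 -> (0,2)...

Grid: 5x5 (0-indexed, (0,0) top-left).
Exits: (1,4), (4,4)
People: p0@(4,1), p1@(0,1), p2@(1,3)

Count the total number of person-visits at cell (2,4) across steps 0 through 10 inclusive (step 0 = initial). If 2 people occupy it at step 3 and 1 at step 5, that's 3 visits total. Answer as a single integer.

Answer: 0

Derivation:
Step 0: p0@(4,1) p1@(0,1) p2@(1,3) -> at (2,4): 0 [-], cum=0
Step 1: p0@(4,2) p1@(1,1) p2@ESC -> at (2,4): 0 [-], cum=0
Step 2: p0@(4,3) p1@(1,2) p2@ESC -> at (2,4): 0 [-], cum=0
Step 3: p0@ESC p1@(1,3) p2@ESC -> at (2,4): 0 [-], cum=0
Step 4: p0@ESC p1@ESC p2@ESC -> at (2,4): 0 [-], cum=0
Total visits = 0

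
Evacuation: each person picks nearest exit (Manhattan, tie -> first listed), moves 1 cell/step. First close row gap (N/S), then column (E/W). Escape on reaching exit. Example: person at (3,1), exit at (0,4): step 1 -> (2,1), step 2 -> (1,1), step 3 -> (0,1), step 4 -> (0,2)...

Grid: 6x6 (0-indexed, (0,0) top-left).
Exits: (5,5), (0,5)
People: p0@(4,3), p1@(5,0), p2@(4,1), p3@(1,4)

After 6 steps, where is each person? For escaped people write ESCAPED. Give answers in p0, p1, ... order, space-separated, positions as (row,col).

Step 1: p0:(4,3)->(5,3) | p1:(5,0)->(5,1) | p2:(4,1)->(5,1) | p3:(1,4)->(0,4)
Step 2: p0:(5,3)->(5,4) | p1:(5,1)->(5,2) | p2:(5,1)->(5,2) | p3:(0,4)->(0,5)->EXIT
Step 3: p0:(5,4)->(5,5)->EXIT | p1:(5,2)->(5,3) | p2:(5,2)->(5,3) | p3:escaped
Step 4: p0:escaped | p1:(5,3)->(5,4) | p2:(5,3)->(5,4) | p3:escaped
Step 5: p0:escaped | p1:(5,4)->(5,5)->EXIT | p2:(5,4)->(5,5)->EXIT | p3:escaped

ESCAPED ESCAPED ESCAPED ESCAPED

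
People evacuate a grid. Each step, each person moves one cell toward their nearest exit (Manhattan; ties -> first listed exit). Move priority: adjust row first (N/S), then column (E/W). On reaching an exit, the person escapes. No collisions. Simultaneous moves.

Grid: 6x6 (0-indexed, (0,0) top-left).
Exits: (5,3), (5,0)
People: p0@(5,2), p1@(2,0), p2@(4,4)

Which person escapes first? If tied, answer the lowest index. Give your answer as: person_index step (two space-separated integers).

Step 1: p0:(5,2)->(5,3)->EXIT | p1:(2,0)->(3,0) | p2:(4,4)->(5,4)
Step 2: p0:escaped | p1:(3,0)->(4,0) | p2:(5,4)->(5,3)->EXIT
Step 3: p0:escaped | p1:(4,0)->(5,0)->EXIT | p2:escaped
Exit steps: [1, 3, 2]
First to escape: p0 at step 1

Answer: 0 1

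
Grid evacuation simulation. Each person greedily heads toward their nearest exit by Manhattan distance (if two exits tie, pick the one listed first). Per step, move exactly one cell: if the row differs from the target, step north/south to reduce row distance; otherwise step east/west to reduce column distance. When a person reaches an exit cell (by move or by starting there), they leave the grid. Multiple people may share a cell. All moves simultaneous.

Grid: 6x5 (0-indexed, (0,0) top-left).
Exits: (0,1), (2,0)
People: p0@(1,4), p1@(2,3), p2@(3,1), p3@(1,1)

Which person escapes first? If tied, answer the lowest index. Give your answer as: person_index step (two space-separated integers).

Step 1: p0:(1,4)->(0,4) | p1:(2,3)->(2,2) | p2:(3,1)->(2,1) | p3:(1,1)->(0,1)->EXIT
Step 2: p0:(0,4)->(0,3) | p1:(2,2)->(2,1) | p2:(2,1)->(2,0)->EXIT | p3:escaped
Step 3: p0:(0,3)->(0,2) | p1:(2,1)->(2,0)->EXIT | p2:escaped | p3:escaped
Step 4: p0:(0,2)->(0,1)->EXIT | p1:escaped | p2:escaped | p3:escaped
Exit steps: [4, 3, 2, 1]
First to escape: p3 at step 1

Answer: 3 1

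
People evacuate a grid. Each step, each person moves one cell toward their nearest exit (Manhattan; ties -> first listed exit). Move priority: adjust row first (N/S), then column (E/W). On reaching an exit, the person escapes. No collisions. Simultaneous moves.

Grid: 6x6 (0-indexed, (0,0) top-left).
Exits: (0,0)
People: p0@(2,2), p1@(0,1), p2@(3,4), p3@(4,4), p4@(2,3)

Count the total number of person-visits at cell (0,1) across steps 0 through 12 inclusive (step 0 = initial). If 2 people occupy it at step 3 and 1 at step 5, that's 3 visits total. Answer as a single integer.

Step 0: p0@(2,2) p1@(0,1) p2@(3,4) p3@(4,4) p4@(2,3) -> at (0,1): 1 [p1], cum=1
Step 1: p0@(1,2) p1@ESC p2@(2,4) p3@(3,4) p4@(1,3) -> at (0,1): 0 [-], cum=1
Step 2: p0@(0,2) p1@ESC p2@(1,4) p3@(2,4) p4@(0,3) -> at (0,1): 0 [-], cum=1
Step 3: p0@(0,1) p1@ESC p2@(0,4) p3@(1,4) p4@(0,2) -> at (0,1): 1 [p0], cum=2
Step 4: p0@ESC p1@ESC p2@(0,3) p3@(0,4) p4@(0,1) -> at (0,1): 1 [p4], cum=3
Step 5: p0@ESC p1@ESC p2@(0,2) p3@(0,3) p4@ESC -> at (0,1): 0 [-], cum=3
Step 6: p0@ESC p1@ESC p2@(0,1) p3@(0,2) p4@ESC -> at (0,1): 1 [p2], cum=4
Step 7: p0@ESC p1@ESC p2@ESC p3@(0,1) p4@ESC -> at (0,1): 1 [p3], cum=5
Step 8: p0@ESC p1@ESC p2@ESC p3@ESC p4@ESC -> at (0,1): 0 [-], cum=5
Total visits = 5

Answer: 5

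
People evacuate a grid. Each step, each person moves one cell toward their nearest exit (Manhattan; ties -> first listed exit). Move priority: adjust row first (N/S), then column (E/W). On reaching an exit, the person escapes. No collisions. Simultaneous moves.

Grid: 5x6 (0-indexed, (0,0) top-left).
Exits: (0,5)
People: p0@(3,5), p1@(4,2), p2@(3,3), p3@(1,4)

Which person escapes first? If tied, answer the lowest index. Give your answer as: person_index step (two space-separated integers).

Answer: 3 2

Derivation:
Step 1: p0:(3,5)->(2,5) | p1:(4,2)->(3,2) | p2:(3,3)->(2,3) | p3:(1,4)->(0,4)
Step 2: p0:(2,5)->(1,5) | p1:(3,2)->(2,2) | p2:(2,3)->(1,3) | p3:(0,4)->(0,5)->EXIT
Step 3: p0:(1,5)->(0,5)->EXIT | p1:(2,2)->(1,2) | p2:(1,3)->(0,3) | p3:escaped
Step 4: p0:escaped | p1:(1,2)->(0,2) | p2:(0,3)->(0,4) | p3:escaped
Step 5: p0:escaped | p1:(0,2)->(0,3) | p2:(0,4)->(0,5)->EXIT | p3:escaped
Step 6: p0:escaped | p1:(0,3)->(0,4) | p2:escaped | p3:escaped
Step 7: p0:escaped | p1:(0,4)->(0,5)->EXIT | p2:escaped | p3:escaped
Exit steps: [3, 7, 5, 2]
First to escape: p3 at step 2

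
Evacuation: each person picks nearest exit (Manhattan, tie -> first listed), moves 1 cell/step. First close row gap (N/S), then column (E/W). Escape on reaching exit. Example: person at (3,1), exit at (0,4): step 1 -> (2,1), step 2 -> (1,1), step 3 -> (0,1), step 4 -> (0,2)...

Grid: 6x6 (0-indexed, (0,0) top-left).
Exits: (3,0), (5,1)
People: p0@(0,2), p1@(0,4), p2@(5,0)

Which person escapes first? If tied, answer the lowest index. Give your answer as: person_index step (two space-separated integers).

Answer: 2 1

Derivation:
Step 1: p0:(0,2)->(1,2) | p1:(0,4)->(1,4) | p2:(5,0)->(5,1)->EXIT
Step 2: p0:(1,2)->(2,2) | p1:(1,4)->(2,4) | p2:escaped
Step 3: p0:(2,2)->(3,2) | p1:(2,4)->(3,4) | p2:escaped
Step 4: p0:(3,2)->(3,1) | p1:(3,4)->(3,3) | p2:escaped
Step 5: p0:(3,1)->(3,0)->EXIT | p1:(3,3)->(3,2) | p2:escaped
Step 6: p0:escaped | p1:(3,2)->(3,1) | p2:escaped
Step 7: p0:escaped | p1:(3,1)->(3,0)->EXIT | p2:escaped
Exit steps: [5, 7, 1]
First to escape: p2 at step 1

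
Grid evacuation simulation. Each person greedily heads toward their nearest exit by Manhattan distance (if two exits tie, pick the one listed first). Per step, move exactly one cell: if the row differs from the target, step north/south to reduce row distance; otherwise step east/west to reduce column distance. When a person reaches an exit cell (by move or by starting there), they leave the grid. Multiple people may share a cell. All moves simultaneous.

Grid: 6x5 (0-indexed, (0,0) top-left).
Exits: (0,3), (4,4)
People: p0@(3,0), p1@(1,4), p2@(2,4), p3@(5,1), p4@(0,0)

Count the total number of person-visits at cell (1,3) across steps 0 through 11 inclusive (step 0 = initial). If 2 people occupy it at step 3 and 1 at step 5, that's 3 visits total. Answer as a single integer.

Step 0: p0@(3,0) p1@(1,4) p2@(2,4) p3@(5,1) p4@(0,0) -> at (1,3): 0 [-], cum=0
Step 1: p0@(4,0) p1@(0,4) p2@(3,4) p3@(4,1) p4@(0,1) -> at (1,3): 0 [-], cum=0
Step 2: p0@(4,1) p1@ESC p2@ESC p3@(4,2) p4@(0,2) -> at (1,3): 0 [-], cum=0
Step 3: p0@(4,2) p1@ESC p2@ESC p3@(4,3) p4@ESC -> at (1,3): 0 [-], cum=0
Step 4: p0@(4,3) p1@ESC p2@ESC p3@ESC p4@ESC -> at (1,3): 0 [-], cum=0
Step 5: p0@ESC p1@ESC p2@ESC p3@ESC p4@ESC -> at (1,3): 0 [-], cum=0
Total visits = 0

Answer: 0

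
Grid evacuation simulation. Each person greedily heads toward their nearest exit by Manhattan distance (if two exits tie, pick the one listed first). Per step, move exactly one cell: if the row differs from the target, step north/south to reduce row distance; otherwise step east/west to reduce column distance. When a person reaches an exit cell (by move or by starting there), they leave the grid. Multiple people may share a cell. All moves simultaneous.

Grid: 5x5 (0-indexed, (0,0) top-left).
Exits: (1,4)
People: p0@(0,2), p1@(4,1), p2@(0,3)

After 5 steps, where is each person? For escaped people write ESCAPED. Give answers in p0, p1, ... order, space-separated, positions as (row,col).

Step 1: p0:(0,2)->(1,2) | p1:(4,1)->(3,1) | p2:(0,3)->(1,3)
Step 2: p0:(1,2)->(1,3) | p1:(3,1)->(2,1) | p2:(1,3)->(1,4)->EXIT
Step 3: p0:(1,3)->(1,4)->EXIT | p1:(2,1)->(1,1) | p2:escaped
Step 4: p0:escaped | p1:(1,1)->(1,2) | p2:escaped
Step 5: p0:escaped | p1:(1,2)->(1,3) | p2:escaped

ESCAPED (1,3) ESCAPED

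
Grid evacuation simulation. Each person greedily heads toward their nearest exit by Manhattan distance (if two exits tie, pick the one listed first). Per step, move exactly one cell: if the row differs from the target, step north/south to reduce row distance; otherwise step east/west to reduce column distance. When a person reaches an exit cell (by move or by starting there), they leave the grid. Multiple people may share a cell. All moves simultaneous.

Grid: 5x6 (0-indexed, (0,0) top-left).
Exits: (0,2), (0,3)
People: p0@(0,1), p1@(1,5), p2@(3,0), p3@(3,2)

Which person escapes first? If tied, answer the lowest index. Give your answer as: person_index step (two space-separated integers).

Answer: 0 1

Derivation:
Step 1: p0:(0,1)->(0,2)->EXIT | p1:(1,5)->(0,5) | p2:(3,0)->(2,0) | p3:(3,2)->(2,2)
Step 2: p0:escaped | p1:(0,5)->(0,4) | p2:(2,0)->(1,0) | p3:(2,2)->(1,2)
Step 3: p0:escaped | p1:(0,4)->(0,3)->EXIT | p2:(1,0)->(0,0) | p3:(1,2)->(0,2)->EXIT
Step 4: p0:escaped | p1:escaped | p2:(0,0)->(0,1) | p3:escaped
Step 5: p0:escaped | p1:escaped | p2:(0,1)->(0,2)->EXIT | p3:escaped
Exit steps: [1, 3, 5, 3]
First to escape: p0 at step 1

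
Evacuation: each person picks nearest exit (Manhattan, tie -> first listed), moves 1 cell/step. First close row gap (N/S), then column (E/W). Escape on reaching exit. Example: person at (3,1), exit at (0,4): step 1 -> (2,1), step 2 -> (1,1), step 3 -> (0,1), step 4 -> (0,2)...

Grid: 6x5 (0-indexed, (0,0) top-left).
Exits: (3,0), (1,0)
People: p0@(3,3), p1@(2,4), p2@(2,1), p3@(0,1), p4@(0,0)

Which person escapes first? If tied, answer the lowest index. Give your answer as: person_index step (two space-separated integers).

Answer: 4 1

Derivation:
Step 1: p0:(3,3)->(3,2) | p1:(2,4)->(3,4) | p2:(2,1)->(3,1) | p3:(0,1)->(1,1) | p4:(0,0)->(1,0)->EXIT
Step 2: p0:(3,2)->(3,1) | p1:(3,4)->(3,3) | p2:(3,1)->(3,0)->EXIT | p3:(1,1)->(1,0)->EXIT | p4:escaped
Step 3: p0:(3,1)->(3,0)->EXIT | p1:(3,3)->(3,2) | p2:escaped | p3:escaped | p4:escaped
Step 4: p0:escaped | p1:(3,2)->(3,1) | p2:escaped | p3:escaped | p4:escaped
Step 5: p0:escaped | p1:(3,1)->(3,0)->EXIT | p2:escaped | p3:escaped | p4:escaped
Exit steps: [3, 5, 2, 2, 1]
First to escape: p4 at step 1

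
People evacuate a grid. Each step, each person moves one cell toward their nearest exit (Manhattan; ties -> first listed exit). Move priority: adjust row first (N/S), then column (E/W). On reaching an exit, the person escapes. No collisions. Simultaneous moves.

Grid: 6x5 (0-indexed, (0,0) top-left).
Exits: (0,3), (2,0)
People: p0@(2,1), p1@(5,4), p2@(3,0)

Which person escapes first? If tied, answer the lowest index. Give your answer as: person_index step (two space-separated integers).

Step 1: p0:(2,1)->(2,0)->EXIT | p1:(5,4)->(4,4) | p2:(3,0)->(2,0)->EXIT
Step 2: p0:escaped | p1:(4,4)->(3,4) | p2:escaped
Step 3: p0:escaped | p1:(3,4)->(2,4) | p2:escaped
Step 4: p0:escaped | p1:(2,4)->(1,4) | p2:escaped
Step 5: p0:escaped | p1:(1,4)->(0,4) | p2:escaped
Step 6: p0:escaped | p1:(0,4)->(0,3)->EXIT | p2:escaped
Exit steps: [1, 6, 1]
First to escape: p0 at step 1

Answer: 0 1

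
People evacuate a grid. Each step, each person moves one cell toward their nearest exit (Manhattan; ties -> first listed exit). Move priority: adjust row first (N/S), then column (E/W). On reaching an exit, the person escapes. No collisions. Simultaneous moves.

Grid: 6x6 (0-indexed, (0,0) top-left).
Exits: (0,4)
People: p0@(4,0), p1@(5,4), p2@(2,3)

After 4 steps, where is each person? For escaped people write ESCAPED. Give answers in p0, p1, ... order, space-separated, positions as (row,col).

Step 1: p0:(4,0)->(3,0) | p1:(5,4)->(4,4) | p2:(2,3)->(1,3)
Step 2: p0:(3,0)->(2,0) | p1:(4,4)->(3,4) | p2:(1,3)->(0,3)
Step 3: p0:(2,0)->(1,0) | p1:(3,4)->(2,4) | p2:(0,3)->(0,4)->EXIT
Step 4: p0:(1,0)->(0,0) | p1:(2,4)->(1,4) | p2:escaped

(0,0) (1,4) ESCAPED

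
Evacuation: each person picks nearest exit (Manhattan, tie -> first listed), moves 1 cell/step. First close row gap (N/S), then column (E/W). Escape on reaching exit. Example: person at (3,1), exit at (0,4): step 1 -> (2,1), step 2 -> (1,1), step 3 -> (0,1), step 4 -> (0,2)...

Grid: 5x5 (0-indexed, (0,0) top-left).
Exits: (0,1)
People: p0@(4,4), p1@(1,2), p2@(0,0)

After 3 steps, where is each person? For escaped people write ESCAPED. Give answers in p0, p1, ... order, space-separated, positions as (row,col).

Step 1: p0:(4,4)->(3,4) | p1:(1,2)->(0,2) | p2:(0,0)->(0,1)->EXIT
Step 2: p0:(3,4)->(2,4) | p1:(0,2)->(0,1)->EXIT | p2:escaped
Step 3: p0:(2,4)->(1,4) | p1:escaped | p2:escaped

(1,4) ESCAPED ESCAPED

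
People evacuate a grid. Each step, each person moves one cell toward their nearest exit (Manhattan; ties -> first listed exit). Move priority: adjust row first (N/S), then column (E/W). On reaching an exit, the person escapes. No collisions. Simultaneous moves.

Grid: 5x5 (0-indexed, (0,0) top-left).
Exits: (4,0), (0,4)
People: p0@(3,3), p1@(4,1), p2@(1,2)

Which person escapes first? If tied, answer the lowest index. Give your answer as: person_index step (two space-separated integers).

Answer: 1 1

Derivation:
Step 1: p0:(3,3)->(4,3) | p1:(4,1)->(4,0)->EXIT | p2:(1,2)->(0,2)
Step 2: p0:(4,3)->(4,2) | p1:escaped | p2:(0,2)->(0,3)
Step 3: p0:(4,2)->(4,1) | p1:escaped | p2:(0,3)->(0,4)->EXIT
Step 4: p0:(4,1)->(4,0)->EXIT | p1:escaped | p2:escaped
Exit steps: [4, 1, 3]
First to escape: p1 at step 1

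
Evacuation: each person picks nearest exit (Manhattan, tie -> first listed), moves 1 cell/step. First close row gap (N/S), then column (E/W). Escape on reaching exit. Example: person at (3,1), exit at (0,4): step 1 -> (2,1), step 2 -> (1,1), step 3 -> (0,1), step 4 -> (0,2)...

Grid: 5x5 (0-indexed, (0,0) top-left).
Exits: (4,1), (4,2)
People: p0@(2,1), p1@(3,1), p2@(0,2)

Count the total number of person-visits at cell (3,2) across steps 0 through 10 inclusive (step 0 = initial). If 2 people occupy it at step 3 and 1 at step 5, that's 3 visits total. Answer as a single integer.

Answer: 1

Derivation:
Step 0: p0@(2,1) p1@(3,1) p2@(0,2) -> at (3,2): 0 [-], cum=0
Step 1: p0@(3,1) p1@ESC p2@(1,2) -> at (3,2): 0 [-], cum=0
Step 2: p0@ESC p1@ESC p2@(2,2) -> at (3,2): 0 [-], cum=0
Step 3: p0@ESC p1@ESC p2@(3,2) -> at (3,2): 1 [p2], cum=1
Step 4: p0@ESC p1@ESC p2@ESC -> at (3,2): 0 [-], cum=1
Total visits = 1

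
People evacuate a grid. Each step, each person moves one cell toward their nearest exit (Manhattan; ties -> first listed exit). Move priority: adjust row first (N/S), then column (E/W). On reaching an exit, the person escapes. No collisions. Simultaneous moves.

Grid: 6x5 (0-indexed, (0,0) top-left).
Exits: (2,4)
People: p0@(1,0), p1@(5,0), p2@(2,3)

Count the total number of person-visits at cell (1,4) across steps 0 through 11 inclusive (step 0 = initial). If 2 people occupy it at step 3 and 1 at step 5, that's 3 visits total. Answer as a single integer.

Step 0: p0@(1,0) p1@(5,0) p2@(2,3) -> at (1,4): 0 [-], cum=0
Step 1: p0@(2,0) p1@(4,0) p2@ESC -> at (1,4): 0 [-], cum=0
Step 2: p0@(2,1) p1@(3,0) p2@ESC -> at (1,4): 0 [-], cum=0
Step 3: p0@(2,2) p1@(2,0) p2@ESC -> at (1,4): 0 [-], cum=0
Step 4: p0@(2,3) p1@(2,1) p2@ESC -> at (1,4): 0 [-], cum=0
Step 5: p0@ESC p1@(2,2) p2@ESC -> at (1,4): 0 [-], cum=0
Step 6: p0@ESC p1@(2,3) p2@ESC -> at (1,4): 0 [-], cum=0
Step 7: p0@ESC p1@ESC p2@ESC -> at (1,4): 0 [-], cum=0
Total visits = 0

Answer: 0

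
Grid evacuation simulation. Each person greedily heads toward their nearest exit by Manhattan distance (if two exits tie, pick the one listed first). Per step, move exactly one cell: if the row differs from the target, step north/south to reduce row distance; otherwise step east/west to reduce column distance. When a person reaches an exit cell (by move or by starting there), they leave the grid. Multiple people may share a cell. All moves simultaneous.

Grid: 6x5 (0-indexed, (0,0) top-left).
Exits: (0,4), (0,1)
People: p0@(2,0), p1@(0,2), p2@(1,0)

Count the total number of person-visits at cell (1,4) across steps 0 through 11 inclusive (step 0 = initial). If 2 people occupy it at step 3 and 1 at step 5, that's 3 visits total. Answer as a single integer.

Step 0: p0@(2,0) p1@(0,2) p2@(1,0) -> at (1,4): 0 [-], cum=0
Step 1: p0@(1,0) p1@ESC p2@(0,0) -> at (1,4): 0 [-], cum=0
Step 2: p0@(0,0) p1@ESC p2@ESC -> at (1,4): 0 [-], cum=0
Step 3: p0@ESC p1@ESC p2@ESC -> at (1,4): 0 [-], cum=0
Total visits = 0

Answer: 0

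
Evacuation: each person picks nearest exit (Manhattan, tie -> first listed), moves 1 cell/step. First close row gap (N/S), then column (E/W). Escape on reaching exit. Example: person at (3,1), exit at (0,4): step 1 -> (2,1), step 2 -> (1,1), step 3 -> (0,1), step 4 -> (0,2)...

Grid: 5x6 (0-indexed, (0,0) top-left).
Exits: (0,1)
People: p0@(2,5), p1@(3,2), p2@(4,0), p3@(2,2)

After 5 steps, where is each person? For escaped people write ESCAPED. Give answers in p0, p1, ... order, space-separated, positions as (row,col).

Step 1: p0:(2,5)->(1,5) | p1:(3,2)->(2,2) | p2:(4,0)->(3,0) | p3:(2,2)->(1,2)
Step 2: p0:(1,5)->(0,5) | p1:(2,2)->(1,2) | p2:(3,0)->(2,0) | p3:(1,2)->(0,2)
Step 3: p0:(0,5)->(0,4) | p1:(1,2)->(0,2) | p2:(2,0)->(1,0) | p3:(0,2)->(0,1)->EXIT
Step 4: p0:(0,4)->(0,3) | p1:(0,2)->(0,1)->EXIT | p2:(1,0)->(0,0) | p3:escaped
Step 5: p0:(0,3)->(0,2) | p1:escaped | p2:(0,0)->(0,1)->EXIT | p3:escaped

(0,2) ESCAPED ESCAPED ESCAPED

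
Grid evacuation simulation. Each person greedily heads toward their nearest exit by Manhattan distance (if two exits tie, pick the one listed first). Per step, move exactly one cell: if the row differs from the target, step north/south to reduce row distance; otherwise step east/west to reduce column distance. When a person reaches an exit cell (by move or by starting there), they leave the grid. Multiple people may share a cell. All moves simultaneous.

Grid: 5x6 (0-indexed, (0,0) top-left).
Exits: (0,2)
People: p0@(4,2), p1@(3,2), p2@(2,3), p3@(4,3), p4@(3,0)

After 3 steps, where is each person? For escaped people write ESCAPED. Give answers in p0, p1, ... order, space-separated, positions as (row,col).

Step 1: p0:(4,2)->(3,2) | p1:(3,2)->(2,2) | p2:(2,3)->(1,3) | p3:(4,3)->(3,3) | p4:(3,0)->(2,0)
Step 2: p0:(3,2)->(2,2) | p1:(2,2)->(1,2) | p2:(1,3)->(0,3) | p3:(3,3)->(2,3) | p4:(2,0)->(1,0)
Step 3: p0:(2,2)->(1,2) | p1:(1,2)->(0,2)->EXIT | p2:(0,3)->(0,2)->EXIT | p3:(2,3)->(1,3) | p4:(1,0)->(0,0)

(1,2) ESCAPED ESCAPED (1,3) (0,0)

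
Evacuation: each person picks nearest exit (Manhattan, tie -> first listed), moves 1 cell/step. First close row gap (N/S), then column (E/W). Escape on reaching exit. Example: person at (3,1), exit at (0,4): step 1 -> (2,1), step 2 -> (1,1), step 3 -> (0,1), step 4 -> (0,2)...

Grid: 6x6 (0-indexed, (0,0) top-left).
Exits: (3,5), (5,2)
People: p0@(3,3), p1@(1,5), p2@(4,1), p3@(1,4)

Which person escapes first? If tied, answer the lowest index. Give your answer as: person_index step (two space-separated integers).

Answer: 0 2

Derivation:
Step 1: p0:(3,3)->(3,4) | p1:(1,5)->(2,5) | p2:(4,1)->(5,1) | p3:(1,4)->(2,4)
Step 2: p0:(3,4)->(3,5)->EXIT | p1:(2,5)->(3,5)->EXIT | p2:(5,1)->(5,2)->EXIT | p3:(2,4)->(3,4)
Step 3: p0:escaped | p1:escaped | p2:escaped | p3:(3,4)->(3,5)->EXIT
Exit steps: [2, 2, 2, 3]
First to escape: p0 at step 2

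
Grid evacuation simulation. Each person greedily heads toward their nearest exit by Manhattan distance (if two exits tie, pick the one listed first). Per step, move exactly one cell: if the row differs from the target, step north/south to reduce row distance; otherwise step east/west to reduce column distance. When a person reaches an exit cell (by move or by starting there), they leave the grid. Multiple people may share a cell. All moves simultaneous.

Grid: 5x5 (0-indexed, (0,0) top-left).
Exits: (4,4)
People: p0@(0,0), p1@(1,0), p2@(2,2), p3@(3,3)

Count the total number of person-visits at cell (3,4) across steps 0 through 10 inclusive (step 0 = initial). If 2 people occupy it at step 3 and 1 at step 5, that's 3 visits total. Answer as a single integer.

Step 0: p0@(0,0) p1@(1,0) p2@(2,2) p3@(3,3) -> at (3,4): 0 [-], cum=0
Step 1: p0@(1,0) p1@(2,0) p2@(3,2) p3@(4,3) -> at (3,4): 0 [-], cum=0
Step 2: p0@(2,0) p1@(3,0) p2@(4,2) p3@ESC -> at (3,4): 0 [-], cum=0
Step 3: p0@(3,0) p1@(4,0) p2@(4,3) p3@ESC -> at (3,4): 0 [-], cum=0
Step 4: p0@(4,0) p1@(4,1) p2@ESC p3@ESC -> at (3,4): 0 [-], cum=0
Step 5: p0@(4,1) p1@(4,2) p2@ESC p3@ESC -> at (3,4): 0 [-], cum=0
Step 6: p0@(4,2) p1@(4,3) p2@ESC p3@ESC -> at (3,4): 0 [-], cum=0
Step 7: p0@(4,3) p1@ESC p2@ESC p3@ESC -> at (3,4): 0 [-], cum=0
Step 8: p0@ESC p1@ESC p2@ESC p3@ESC -> at (3,4): 0 [-], cum=0
Total visits = 0

Answer: 0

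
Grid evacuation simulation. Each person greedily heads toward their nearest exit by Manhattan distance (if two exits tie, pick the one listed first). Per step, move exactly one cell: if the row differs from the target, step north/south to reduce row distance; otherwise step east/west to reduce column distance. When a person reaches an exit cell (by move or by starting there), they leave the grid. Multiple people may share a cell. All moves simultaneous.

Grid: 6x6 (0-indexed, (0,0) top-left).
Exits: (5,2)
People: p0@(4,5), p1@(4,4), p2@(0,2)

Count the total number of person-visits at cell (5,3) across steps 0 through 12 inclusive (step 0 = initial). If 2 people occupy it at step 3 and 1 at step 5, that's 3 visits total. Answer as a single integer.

Answer: 2

Derivation:
Step 0: p0@(4,5) p1@(4,4) p2@(0,2) -> at (5,3): 0 [-], cum=0
Step 1: p0@(5,5) p1@(5,4) p2@(1,2) -> at (5,3): 0 [-], cum=0
Step 2: p0@(5,4) p1@(5,3) p2@(2,2) -> at (5,3): 1 [p1], cum=1
Step 3: p0@(5,3) p1@ESC p2@(3,2) -> at (5,3): 1 [p0], cum=2
Step 4: p0@ESC p1@ESC p2@(4,2) -> at (5,3): 0 [-], cum=2
Step 5: p0@ESC p1@ESC p2@ESC -> at (5,3): 0 [-], cum=2
Total visits = 2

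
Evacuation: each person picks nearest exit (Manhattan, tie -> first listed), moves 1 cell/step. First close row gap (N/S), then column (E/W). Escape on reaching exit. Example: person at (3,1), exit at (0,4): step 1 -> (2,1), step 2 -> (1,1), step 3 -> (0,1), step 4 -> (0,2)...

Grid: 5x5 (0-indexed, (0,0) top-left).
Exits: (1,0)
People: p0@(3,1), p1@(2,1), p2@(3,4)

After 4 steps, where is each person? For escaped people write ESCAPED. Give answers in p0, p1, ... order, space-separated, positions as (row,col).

Step 1: p0:(3,1)->(2,1) | p1:(2,1)->(1,1) | p2:(3,4)->(2,4)
Step 2: p0:(2,1)->(1,1) | p1:(1,1)->(1,0)->EXIT | p2:(2,4)->(1,4)
Step 3: p0:(1,1)->(1,0)->EXIT | p1:escaped | p2:(1,4)->(1,3)
Step 4: p0:escaped | p1:escaped | p2:(1,3)->(1,2)

ESCAPED ESCAPED (1,2)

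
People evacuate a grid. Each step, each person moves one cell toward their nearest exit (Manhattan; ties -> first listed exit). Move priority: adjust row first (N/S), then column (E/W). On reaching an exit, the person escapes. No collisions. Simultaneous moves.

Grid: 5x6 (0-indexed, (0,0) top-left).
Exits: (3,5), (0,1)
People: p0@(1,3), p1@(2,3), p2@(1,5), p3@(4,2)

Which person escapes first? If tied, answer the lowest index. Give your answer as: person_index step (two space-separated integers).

Step 1: p0:(1,3)->(0,3) | p1:(2,3)->(3,3) | p2:(1,5)->(2,5) | p3:(4,2)->(3,2)
Step 2: p0:(0,3)->(0,2) | p1:(3,3)->(3,4) | p2:(2,5)->(3,5)->EXIT | p3:(3,2)->(3,3)
Step 3: p0:(0,2)->(0,1)->EXIT | p1:(3,4)->(3,5)->EXIT | p2:escaped | p3:(3,3)->(3,4)
Step 4: p0:escaped | p1:escaped | p2:escaped | p3:(3,4)->(3,5)->EXIT
Exit steps: [3, 3, 2, 4]
First to escape: p2 at step 2

Answer: 2 2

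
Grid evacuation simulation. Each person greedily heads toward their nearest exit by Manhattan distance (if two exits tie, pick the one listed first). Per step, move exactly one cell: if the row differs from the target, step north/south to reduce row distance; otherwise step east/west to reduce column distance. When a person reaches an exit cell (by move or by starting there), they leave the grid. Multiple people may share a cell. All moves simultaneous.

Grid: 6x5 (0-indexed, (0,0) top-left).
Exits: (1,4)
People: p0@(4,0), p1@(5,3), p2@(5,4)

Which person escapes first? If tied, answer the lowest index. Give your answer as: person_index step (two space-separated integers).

Step 1: p0:(4,0)->(3,0) | p1:(5,3)->(4,3) | p2:(5,4)->(4,4)
Step 2: p0:(3,0)->(2,0) | p1:(4,3)->(3,3) | p2:(4,4)->(3,4)
Step 3: p0:(2,0)->(1,0) | p1:(3,3)->(2,3) | p2:(3,4)->(2,4)
Step 4: p0:(1,0)->(1,1) | p1:(2,3)->(1,3) | p2:(2,4)->(1,4)->EXIT
Step 5: p0:(1,1)->(1,2) | p1:(1,3)->(1,4)->EXIT | p2:escaped
Step 6: p0:(1,2)->(1,3) | p1:escaped | p2:escaped
Step 7: p0:(1,3)->(1,4)->EXIT | p1:escaped | p2:escaped
Exit steps: [7, 5, 4]
First to escape: p2 at step 4

Answer: 2 4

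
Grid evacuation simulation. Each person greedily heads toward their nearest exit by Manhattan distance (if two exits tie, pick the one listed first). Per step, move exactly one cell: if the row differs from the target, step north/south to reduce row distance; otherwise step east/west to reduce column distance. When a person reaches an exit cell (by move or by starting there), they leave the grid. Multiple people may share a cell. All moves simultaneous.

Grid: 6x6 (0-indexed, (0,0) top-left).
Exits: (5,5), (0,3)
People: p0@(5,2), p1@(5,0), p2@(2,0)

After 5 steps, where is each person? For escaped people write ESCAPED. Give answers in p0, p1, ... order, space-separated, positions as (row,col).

Step 1: p0:(5,2)->(5,3) | p1:(5,0)->(5,1) | p2:(2,0)->(1,0)
Step 2: p0:(5,3)->(5,4) | p1:(5,1)->(5,2) | p2:(1,0)->(0,0)
Step 3: p0:(5,4)->(5,5)->EXIT | p1:(5,2)->(5,3) | p2:(0,0)->(0,1)
Step 4: p0:escaped | p1:(5,3)->(5,4) | p2:(0,1)->(0,2)
Step 5: p0:escaped | p1:(5,4)->(5,5)->EXIT | p2:(0,2)->(0,3)->EXIT

ESCAPED ESCAPED ESCAPED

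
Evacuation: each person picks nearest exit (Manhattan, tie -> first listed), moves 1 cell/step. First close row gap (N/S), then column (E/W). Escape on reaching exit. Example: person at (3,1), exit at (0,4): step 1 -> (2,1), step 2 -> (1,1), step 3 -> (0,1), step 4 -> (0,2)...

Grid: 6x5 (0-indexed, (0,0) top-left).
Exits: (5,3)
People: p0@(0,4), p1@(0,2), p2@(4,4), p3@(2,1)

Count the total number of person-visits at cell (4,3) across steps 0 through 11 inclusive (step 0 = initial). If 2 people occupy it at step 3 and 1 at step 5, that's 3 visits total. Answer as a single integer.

Step 0: p0@(0,4) p1@(0,2) p2@(4,4) p3@(2,1) -> at (4,3): 0 [-], cum=0
Step 1: p0@(1,4) p1@(1,2) p2@(5,4) p3@(3,1) -> at (4,3): 0 [-], cum=0
Step 2: p0@(2,4) p1@(2,2) p2@ESC p3@(4,1) -> at (4,3): 0 [-], cum=0
Step 3: p0@(3,4) p1@(3,2) p2@ESC p3@(5,1) -> at (4,3): 0 [-], cum=0
Step 4: p0@(4,4) p1@(4,2) p2@ESC p3@(5,2) -> at (4,3): 0 [-], cum=0
Step 5: p0@(5,4) p1@(5,2) p2@ESC p3@ESC -> at (4,3): 0 [-], cum=0
Step 6: p0@ESC p1@ESC p2@ESC p3@ESC -> at (4,3): 0 [-], cum=0
Total visits = 0

Answer: 0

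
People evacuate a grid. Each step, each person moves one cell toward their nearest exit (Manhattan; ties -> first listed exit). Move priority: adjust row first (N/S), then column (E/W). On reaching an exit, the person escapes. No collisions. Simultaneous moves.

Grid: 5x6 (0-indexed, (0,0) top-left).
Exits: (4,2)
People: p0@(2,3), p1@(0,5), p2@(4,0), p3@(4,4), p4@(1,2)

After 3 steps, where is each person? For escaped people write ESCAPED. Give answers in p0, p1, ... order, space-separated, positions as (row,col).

Step 1: p0:(2,3)->(3,3) | p1:(0,5)->(1,5) | p2:(4,0)->(4,1) | p3:(4,4)->(4,3) | p4:(1,2)->(2,2)
Step 2: p0:(3,3)->(4,3) | p1:(1,5)->(2,5) | p2:(4,1)->(4,2)->EXIT | p3:(4,3)->(4,2)->EXIT | p4:(2,2)->(3,2)
Step 3: p0:(4,3)->(4,2)->EXIT | p1:(2,5)->(3,5) | p2:escaped | p3:escaped | p4:(3,2)->(4,2)->EXIT

ESCAPED (3,5) ESCAPED ESCAPED ESCAPED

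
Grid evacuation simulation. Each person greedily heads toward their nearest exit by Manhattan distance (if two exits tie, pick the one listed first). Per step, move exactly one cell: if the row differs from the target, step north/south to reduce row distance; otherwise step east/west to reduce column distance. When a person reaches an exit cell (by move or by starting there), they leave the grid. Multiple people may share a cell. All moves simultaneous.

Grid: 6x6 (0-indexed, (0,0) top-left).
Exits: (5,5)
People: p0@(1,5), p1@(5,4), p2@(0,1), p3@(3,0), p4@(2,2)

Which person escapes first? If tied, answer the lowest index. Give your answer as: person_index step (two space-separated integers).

Step 1: p0:(1,5)->(2,5) | p1:(5,4)->(5,5)->EXIT | p2:(0,1)->(1,1) | p3:(3,0)->(4,0) | p4:(2,2)->(3,2)
Step 2: p0:(2,5)->(3,5) | p1:escaped | p2:(1,1)->(2,1) | p3:(4,0)->(5,0) | p4:(3,2)->(4,2)
Step 3: p0:(3,5)->(4,5) | p1:escaped | p2:(2,1)->(3,1) | p3:(5,0)->(5,1) | p4:(4,2)->(5,2)
Step 4: p0:(4,5)->(5,5)->EXIT | p1:escaped | p2:(3,1)->(4,1) | p3:(5,1)->(5,2) | p4:(5,2)->(5,3)
Step 5: p0:escaped | p1:escaped | p2:(4,1)->(5,1) | p3:(5,2)->(5,3) | p4:(5,3)->(5,4)
Step 6: p0:escaped | p1:escaped | p2:(5,1)->(5,2) | p3:(5,3)->(5,4) | p4:(5,4)->(5,5)->EXIT
Step 7: p0:escaped | p1:escaped | p2:(5,2)->(5,3) | p3:(5,4)->(5,5)->EXIT | p4:escaped
Step 8: p0:escaped | p1:escaped | p2:(5,3)->(5,4) | p3:escaped | p4:escaped
Step 9: p0:escaped | p1:escaped | p2:(5,4)->(5,5)->EXIT | p3:escaped | p4:escaped
Exit steps: [4, 1, 9, 7, 6]
First to escape: p1 at step 1

Answer: 1 1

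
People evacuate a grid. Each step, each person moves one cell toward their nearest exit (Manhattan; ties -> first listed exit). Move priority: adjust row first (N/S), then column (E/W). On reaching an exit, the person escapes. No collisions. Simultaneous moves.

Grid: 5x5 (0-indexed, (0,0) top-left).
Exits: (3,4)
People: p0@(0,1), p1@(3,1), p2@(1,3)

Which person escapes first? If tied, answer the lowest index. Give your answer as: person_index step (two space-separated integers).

Step 1: p0:(0,1)->(1,1) | p1:(3,1)->(3,2) | p2:(1,3)->(2,3)
Step 2: p0:(1,1)->(2,1) | p1:(3,2)->(3,3) | p2:(2,3)->(3,3)
Step 3: p0:(2,1)->(3,1) | p1:(3,3)->(3,4)->EXIT | p2:(3,3)->(3,4)->EXIT
Step 4: p0:(3,1)->(3,2) | p1:escaped | p2:escaped
Step 5: p0:(3,2)->(3,3) | p1:escaped | p2:escaped
Step 6: p0:(3,3)->(3,4)->EXIT | p1:escaped | p2:escaped
Exit steps: [6, 3, 3]
First to escape: p1 at step 3

Answer: 1 3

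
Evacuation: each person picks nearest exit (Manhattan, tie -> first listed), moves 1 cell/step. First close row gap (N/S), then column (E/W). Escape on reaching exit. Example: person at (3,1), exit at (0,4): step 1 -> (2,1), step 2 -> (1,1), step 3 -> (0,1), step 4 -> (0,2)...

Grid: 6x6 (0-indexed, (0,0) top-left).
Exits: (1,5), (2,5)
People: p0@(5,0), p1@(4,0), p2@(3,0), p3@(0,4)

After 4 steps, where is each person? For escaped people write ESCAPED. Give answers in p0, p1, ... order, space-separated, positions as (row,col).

Step 1: p0:(5,0)->(4,0) | p1:(4,0)->(3,0) | p2:(3,0)->(2,0) | p3:(0,4)->(1,4)
Step 2: p0:(4,0)->(3,0) | p1:(3,0)->(2,0) | p2:(2,0)->(2,1) | p3:(1,4)->(1,5)->EXIT
Step 3: p0:(3,0)->(2,0) | p1:(2,0)->(2,1) | p2:(2,1)->(2,2) | p3:escaped
Step 4: p0:(2,0)->(2,1) | p1:(2,1)->(2,2) | p2:(2,2)->(2,3) | p3:escaped

(2,1) (2,2) (2,3) ESCAPED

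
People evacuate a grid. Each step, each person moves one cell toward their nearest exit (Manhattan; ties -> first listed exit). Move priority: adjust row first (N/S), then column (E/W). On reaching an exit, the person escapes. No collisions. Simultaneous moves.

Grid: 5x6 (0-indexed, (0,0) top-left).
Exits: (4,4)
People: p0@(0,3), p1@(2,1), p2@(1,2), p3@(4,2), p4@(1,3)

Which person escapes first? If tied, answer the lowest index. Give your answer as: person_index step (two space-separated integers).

Step 1: p0:(0,3)->(1,3) | p1:(2,1)->(3,1) | p2:(1,2)->(2,2) | p3:(4,2)->(4,3) | p4:(1,3)->(2,3)
Step 2: p0:(1,3)->(2,3) | p1:(3,1)->(4,1) | p2:(2,2)->(3,2) | p3:(4,3)->(4,4)->EXIT | p4:(2,3)->(3,3)
Step 3: p0:(2,3)->(3,3) | p1:(4,1)->(4,2) | p2:(3,2)->(4,2) | p3:escaped | p4:(3,3)->(4,3)
Step 4: p0:(3,3)->(4,3) | p1:(4,2)->(4,3) | p2:(4,2)->(4,3) | p3:escaped | p4:(4,3)->(4,4)->EXIT
Step 5: p0:(4,3)->(4,4)->EXIT | p1:(4,3)->(4,4)->EXIT | p2:(4,3)->(4,4)->EXIT | p3:escaped | p4:escaped
Exit steps: [5, 5, 5, 2, 4]
First to escape: p3 at step 2

Answer: 3 2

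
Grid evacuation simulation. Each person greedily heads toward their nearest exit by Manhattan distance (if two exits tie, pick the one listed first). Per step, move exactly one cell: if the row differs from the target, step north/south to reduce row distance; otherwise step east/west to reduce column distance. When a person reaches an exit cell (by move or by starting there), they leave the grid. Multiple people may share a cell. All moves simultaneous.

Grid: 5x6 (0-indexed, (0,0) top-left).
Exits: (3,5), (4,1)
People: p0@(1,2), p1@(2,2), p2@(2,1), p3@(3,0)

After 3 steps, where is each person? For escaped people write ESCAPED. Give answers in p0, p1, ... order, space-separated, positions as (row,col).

Step 1: p0:(1,2)->(2,2) | p1:(2,2)->(3,2) | p2:(2,1)->(3,1) | p3:(3,0)->(4,0)
Step 2: p0:(2,2)->(3,2) | p1:(3,2)->(4,2) | p2:(3,1)->(4,1)->EXIT | p3:(4,0)->(4,1)->EXIT
Step 3: p0:(3,2)->(4,2) | p1:(4,2)->(4,1)->EXIT | p2:escaped | p3:escaped

(4,2) ESCAPED ESCAPED ESCAPED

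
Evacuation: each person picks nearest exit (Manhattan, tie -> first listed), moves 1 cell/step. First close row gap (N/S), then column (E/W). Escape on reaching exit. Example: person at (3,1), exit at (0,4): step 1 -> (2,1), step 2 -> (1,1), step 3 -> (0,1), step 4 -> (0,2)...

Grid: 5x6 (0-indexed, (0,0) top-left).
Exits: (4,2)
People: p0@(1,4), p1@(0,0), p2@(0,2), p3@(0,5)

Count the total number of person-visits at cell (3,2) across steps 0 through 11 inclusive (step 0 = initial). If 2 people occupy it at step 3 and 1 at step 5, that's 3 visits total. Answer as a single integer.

Answer: 1

Derivation:
Step 0: p0@(1,4) p1@(0,0) p2@(0,2) p3@(0,5) -> at (3,2): 0 [-], cum=0
Step 1: p0@(2,4) p1@(1,0) p2@(1,2) p3@(1,5) -> at (3,2): 0 [-], cum=0
Step 2: p0@(3,4) p1@(2,0) p2@(2,2) p3@(2,5) -> at (3,2): 0 [-], cum=0
Step 3: p0@(4,4) p1@(3,0) p2@(3,2) p3@(3,5) -> at (3,2): 1 [p2], cum=1
Step 4: p0@(4,3) p1@(4,0) p2@ESC p3@(4,5) -> at (3,2): 0 [-], cum=1
Step 5: p0@ESC p1@(4,1) p2@ESC p3@(4,4) -> at (3,2): 0 [-], cum=1
Step 6: p0@ESC p1@ESC p2@ESC p3@(4,3) -> at (3,2): 0 [-], cum=1
Step 7: p0@ESC p1@ESC p2@ESC p3@ESC -> at (3,2): 0 [-], cum=1
Total visits = 1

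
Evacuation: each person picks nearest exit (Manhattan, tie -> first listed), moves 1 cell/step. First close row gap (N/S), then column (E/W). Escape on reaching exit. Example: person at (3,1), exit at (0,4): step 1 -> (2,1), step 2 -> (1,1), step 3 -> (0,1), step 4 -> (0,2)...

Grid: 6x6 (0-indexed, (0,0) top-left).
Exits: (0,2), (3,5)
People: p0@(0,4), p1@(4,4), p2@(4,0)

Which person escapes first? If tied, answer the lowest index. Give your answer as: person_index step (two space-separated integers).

Step 1: p0:(0,4)->(0,3) | p1:(4,4)->(3,4) | p2:(4,0)->(3,0)
Step 2: p0:(0,3)->(0,2)->EXIT | p1:(3,4)->(3,5)->EXIT | p2:(3,0)->(2,0)
Step 3: p0:escaped | p1:escaped | p2:(2,0)->(1,0)
Step 4: p0:escaped | p1:escaped | p2:(1,0)->(0,0)
Step 5: p0:escaped | p1:escaped | p2:(0,0)->(0,1)
Step 6: p0:escaped | p1:escaped | p2:(0,1)->(0,2)->EXIT
Exit steps: [2, 2, 6]
First to escape: p0 at step 2

Answer: 0 2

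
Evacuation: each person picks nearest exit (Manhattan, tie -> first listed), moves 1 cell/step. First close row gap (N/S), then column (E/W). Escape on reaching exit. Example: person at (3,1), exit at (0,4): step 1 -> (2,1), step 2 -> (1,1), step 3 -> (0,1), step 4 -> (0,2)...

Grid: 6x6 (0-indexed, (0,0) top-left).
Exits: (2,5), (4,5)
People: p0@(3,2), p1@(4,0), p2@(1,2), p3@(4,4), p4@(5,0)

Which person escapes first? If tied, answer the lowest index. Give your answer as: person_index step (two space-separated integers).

Answer: 3 1

Derivation:
Step 1: p0:(3,2)->(2,2) | p1:(4,0)->(4,1) | p2:(1,2)->(2,2) | p3:(4,4)->(4,5)->EXIT | p4:(5,0)->(4,0)
Step 2: p0:(2,2)->(2,3) | p1:(4,1)->(4,2) | p2:(2,2)->(2,3) | p3:escaped | p4:(4,0)->(4,1)
Step 3: p0:(2,3)->(2,4) | p1:(4,2)->(4,3) | p2:(2,3)->(2,4) | p3:escaped | p4:(4,1)->(4,2)
Step 4: p0:(2,4)->(2,5)->EXIT | p1:(4,3)->(4,4) | p2:(2,4)->(2,5)->EXIT | p3:escaped | p4:(4,2)->(4,3)
Step 5: p0:escaped | p1:(4,4)->(4,5)->EXIT | p2:escaped | p3:escaped | p4:(4,3)->(4,4)
Step 6: p0:escaped | p1:escaped | p2:escaped | p3:escaped | p4:(4,4)->(4,5)->EXIT
Exit steps: [4, 5, 4, 1, 6]
First to escape: p3 at step 1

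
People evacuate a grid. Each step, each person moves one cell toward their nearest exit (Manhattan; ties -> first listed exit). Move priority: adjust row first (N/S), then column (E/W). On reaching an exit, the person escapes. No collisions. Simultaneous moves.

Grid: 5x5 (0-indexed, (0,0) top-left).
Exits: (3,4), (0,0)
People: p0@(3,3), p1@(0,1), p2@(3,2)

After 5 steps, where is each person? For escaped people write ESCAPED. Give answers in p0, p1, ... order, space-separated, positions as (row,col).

Step 1: p0:(3,3)->(3,4)->EXIT | p1:(0,1)->(0,0)->EXIT | p2:(3,2)->(3,3)
Step 2: p0:escaped | p1:escaped | p2:(3,3)->(3,4)->EXIT

ESCAPED ESCAPED ESCAPED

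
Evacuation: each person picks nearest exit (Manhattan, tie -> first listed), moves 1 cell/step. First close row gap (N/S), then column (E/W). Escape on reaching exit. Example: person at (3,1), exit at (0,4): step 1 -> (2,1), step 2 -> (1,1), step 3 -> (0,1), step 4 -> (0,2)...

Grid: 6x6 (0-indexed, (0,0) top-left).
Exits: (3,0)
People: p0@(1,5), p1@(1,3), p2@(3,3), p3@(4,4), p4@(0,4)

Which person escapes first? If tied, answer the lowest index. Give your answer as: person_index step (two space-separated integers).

Answer: 2 3

Derivation:
Step 1: p0:(1,5)->(2,5) | p1:(1,3)->(2,3) | p2:(3,3)->(3,2) | p3:(4,4)->(3,4) | p4:(0,4)->(1,4)
Step 2: p0:(2,5)->(3,5) | p1:(2,3)->(3,3) | p2:(3,2)->(3,1) | p3:(3,4)->(3,3) | p4:(1,4)->(2,4)
Step 3: p0:(3,5)->(3,4) | p1:(3,3)->(3,2) | p2:(3,1)->(3,0)->EXIT | p3:(3,3)->(3,2) | p4:(2,4)->(3,4)
Step 4: p0:(3,4)->(3,3) | p1:(3,2)->(3,1) | p2:escaped | p3:(3,2)->(3,1) | p4:(3,4)->(3,3)
Step 5: p0:(3,3)->(3,2) | p1:(3,1)->(3,0)->EXIT | p2:escaped | p3:(3,1)->(3,0)->EXIT | p4:(3,3)->(3,2)
Step 6: p0:(3,2)->(3,1) | p1:escaped | p2:escaped | p3:escaped | p4:(3,2)->(3,1)
Step 7: p0:(3,1)->(3,0)->EXIT | p1:escaped | p2:escaped | p3:escaped | p4:(3,1)->(3,0)->EXIT
Exit steps: [7, 5, 3, 5, 7]
First to escape: p2 at step 3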